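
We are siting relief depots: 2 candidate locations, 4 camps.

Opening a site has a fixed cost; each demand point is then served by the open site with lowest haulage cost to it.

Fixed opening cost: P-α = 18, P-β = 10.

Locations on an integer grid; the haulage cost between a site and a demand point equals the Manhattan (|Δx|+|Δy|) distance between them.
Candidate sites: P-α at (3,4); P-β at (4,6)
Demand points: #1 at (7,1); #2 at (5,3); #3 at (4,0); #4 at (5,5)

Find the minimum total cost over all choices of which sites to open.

Open {P-β}: assign each demand point to its cheapest open site.
  #1→P-β 8, #2→P-β 4, #3→P-β 6, #4→P-β 2
  haulage cost 20, fixed 10 → total 30.
Compare {P-α}: haulage cost 18 + fixed 18 = 36.
Compare {P-α, P-β}: haulage cost 17 + fixed 28 = 45.

30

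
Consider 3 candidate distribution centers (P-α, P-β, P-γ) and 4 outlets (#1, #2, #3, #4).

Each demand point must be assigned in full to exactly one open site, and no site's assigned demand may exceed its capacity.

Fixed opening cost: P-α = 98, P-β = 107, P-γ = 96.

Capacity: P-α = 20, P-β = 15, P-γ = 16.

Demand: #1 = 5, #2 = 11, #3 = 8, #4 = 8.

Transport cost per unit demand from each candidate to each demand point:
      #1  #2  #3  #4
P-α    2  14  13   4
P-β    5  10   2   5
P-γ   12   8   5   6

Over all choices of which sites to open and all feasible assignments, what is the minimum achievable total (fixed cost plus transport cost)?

432

Open {P-α, P-β}; cheapest assignment that respects the capacities:
  P-α (cap 20, load 19): #2, #4 — cost 11×14 + 8×4 = 186
  P-β (cap 15, load 13): #1, #3 — cost 5×5 + 8×2 = 41
  Shipping 227, fixed 205 → total 432.
  Any other capacity-feasible assignment to {P-α, P-β} ships for at least 227.
Compare {P-α, P-γ}: its best feasible assignment gives total 446.
Compare {P-α, P-β, P-γ}: its best feasible assignment gives total 447.
Every other set of open sites that can feasibly serve all demand totals ≥ 446 even under its best assignment. Minimum: 432.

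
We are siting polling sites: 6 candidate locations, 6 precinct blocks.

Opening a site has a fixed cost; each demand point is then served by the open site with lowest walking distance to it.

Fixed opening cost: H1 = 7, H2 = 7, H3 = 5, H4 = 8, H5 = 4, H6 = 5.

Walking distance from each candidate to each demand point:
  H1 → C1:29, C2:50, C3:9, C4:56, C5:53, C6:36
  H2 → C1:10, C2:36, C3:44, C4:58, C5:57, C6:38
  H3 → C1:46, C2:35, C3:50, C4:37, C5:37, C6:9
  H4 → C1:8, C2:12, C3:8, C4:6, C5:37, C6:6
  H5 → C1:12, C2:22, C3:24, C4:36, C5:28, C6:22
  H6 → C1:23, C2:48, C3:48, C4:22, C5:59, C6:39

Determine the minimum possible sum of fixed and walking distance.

80

Open {H4, H5}: assign each demand point to its cheapest open site.
  C1→H4 8, C2→H4 12, C3→H4 8, C4→H4 6, C5→H5 28, C6→H4 6
  walking distance 68, fixed 12 → total 80.
Compare {H4}: walking distance 77 + fixed 8 = 85.
Compare {H3, H4, H5}: walking distance 68 + fixed 17 = 85.
Compare {H4, H5, H6}: walking distance 68 + fixed 17 = 85.
All other subsets cost ≥ 85. Minimum total cost: 80.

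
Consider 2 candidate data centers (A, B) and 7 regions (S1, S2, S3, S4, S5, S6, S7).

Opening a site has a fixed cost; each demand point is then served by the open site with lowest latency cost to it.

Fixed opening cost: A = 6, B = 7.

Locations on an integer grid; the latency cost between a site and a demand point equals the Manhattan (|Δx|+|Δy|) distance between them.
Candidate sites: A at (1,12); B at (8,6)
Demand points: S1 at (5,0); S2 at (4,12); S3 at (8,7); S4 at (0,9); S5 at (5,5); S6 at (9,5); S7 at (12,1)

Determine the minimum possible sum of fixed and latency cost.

45

Open {A, B}: assign each demand point to its cheapest open site.
  S1→B 9, S2→A 3, S3→B 1, S4→A 4, S5→B 4, S6→B 2, S7→B 9
  latency cost 32, fixed 13 → total 45.
Compare {B}: latency cost 46 + fixed 7 = 53.
Compare {A}: latency cost 83 + fixed 6 = 89.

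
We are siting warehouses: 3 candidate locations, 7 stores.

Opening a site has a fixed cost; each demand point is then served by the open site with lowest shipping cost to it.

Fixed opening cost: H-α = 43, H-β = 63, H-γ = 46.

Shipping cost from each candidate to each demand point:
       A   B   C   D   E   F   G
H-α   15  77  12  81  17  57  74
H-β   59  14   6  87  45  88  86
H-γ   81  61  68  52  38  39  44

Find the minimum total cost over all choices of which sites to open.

329

Open {H-α, H-γ}: assign each demand point to its cheapest open site.
  A→H-α 15, B→H-γ 61, C→H-α 12, D→H-γ 52, E→H-α 17, F→H-γ 39, G→H-γ 44
  shipping cost 240, fixed 89 → total 329.
Compare {H-α, H-β, H-γ}: shipping cost 187 + fixed 152 = 339.
Compare {H-β, H-γ}: shipping cost 252 + fixed 109 = 361.
Compare {H-α, H-β}: shipping cost 264 + fixed 106 = 370.
All other subsets cost ≥ 339. Minimum total cost: 329.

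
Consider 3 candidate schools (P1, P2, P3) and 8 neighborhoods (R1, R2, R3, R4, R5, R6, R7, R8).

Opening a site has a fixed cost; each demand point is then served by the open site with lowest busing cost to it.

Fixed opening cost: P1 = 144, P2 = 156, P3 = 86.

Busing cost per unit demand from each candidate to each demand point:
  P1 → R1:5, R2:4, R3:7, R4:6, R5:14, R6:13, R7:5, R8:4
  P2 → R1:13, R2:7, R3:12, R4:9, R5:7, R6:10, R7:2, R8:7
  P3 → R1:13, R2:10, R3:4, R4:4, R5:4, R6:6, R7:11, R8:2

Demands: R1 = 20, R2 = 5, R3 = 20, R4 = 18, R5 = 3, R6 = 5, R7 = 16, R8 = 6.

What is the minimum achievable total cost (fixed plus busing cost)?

Open {P1, P3}: assign each demand point to its cheapest open site.
  R1→P1 20×5=100, R2→P1 5×4=20, R3→P3 20×4=80, R4→P3 18×4=72, R5→P3 3×4=12, R6→P3 5×6=30, R7→P1 16×5=80, R8→P3 6×2=12
  busing cost 406, fixed 230 → total 636.
Compare {P1}: busing cost 579 + fixed 144 = 723.
Compare {P1, P2, P3}: busing cost 358 + fixed 386 = 744.
Compare {P2, P3}: busing cost 533 + fixed 242 = 775.
All other subsets cost ≥ 723. Minimum total cost: 636.

636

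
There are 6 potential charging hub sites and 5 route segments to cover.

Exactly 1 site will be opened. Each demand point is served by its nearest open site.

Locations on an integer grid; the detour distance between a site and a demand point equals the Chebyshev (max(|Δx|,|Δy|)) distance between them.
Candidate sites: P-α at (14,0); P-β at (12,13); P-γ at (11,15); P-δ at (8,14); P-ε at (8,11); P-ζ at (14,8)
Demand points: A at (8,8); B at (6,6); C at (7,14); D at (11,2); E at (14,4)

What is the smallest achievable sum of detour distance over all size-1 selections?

Open {P-ε}.
  A→P-ε 3, B→P-ε 5, C→P-ε 3, D→P-ε 9, E→P-ε 7  ⇒ total 27.
Compare {P-ζ}: total 31.
Compare {P-α}: total 37.
No size-1 selection does better; minimum is 27.

27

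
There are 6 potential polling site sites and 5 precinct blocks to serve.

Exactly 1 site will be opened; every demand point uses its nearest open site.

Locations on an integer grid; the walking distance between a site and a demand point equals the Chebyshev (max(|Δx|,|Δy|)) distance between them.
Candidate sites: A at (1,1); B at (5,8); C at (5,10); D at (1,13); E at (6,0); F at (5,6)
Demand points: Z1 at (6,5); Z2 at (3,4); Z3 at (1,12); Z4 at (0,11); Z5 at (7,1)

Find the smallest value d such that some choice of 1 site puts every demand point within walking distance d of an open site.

6

Open {F}.
  Farthest demand point is Z3 at walking distance 6 (to F); all others are ≤ 6.
With {B} the worst case is 7.
With {C} the worst case is 9.
No size-1 selection achieves below 6.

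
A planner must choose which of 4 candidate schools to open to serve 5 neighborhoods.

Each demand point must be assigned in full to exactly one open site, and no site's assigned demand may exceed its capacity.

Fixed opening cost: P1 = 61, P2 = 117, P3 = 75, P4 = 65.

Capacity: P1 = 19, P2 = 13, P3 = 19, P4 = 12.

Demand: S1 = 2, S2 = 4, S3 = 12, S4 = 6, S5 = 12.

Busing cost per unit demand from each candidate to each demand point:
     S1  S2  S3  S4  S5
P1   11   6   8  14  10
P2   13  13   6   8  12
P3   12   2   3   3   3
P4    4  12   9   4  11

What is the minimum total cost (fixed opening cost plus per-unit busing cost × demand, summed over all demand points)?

Open {P1, P3}; cheapest assignment that respects the capacities:
  P1 (cap 19, load 18): S1, S2, S3 — cost 2×11 + 4×6 + 12×8 = 142
  P3 (cap 19, load 18): S4, S5 — cost 6×3 + 12×3 = 54
  Shipping 196, fixed 136 → total 332.
  Any other capacity-feasible assignment to {P1, P3} ships for at least 196.
Compare {P1, P3, P4}: its best feasible assignment gives total 373.
Compare {P2, P3, P4}: its best feasible assignment gives total 405.
Every other set of open sites that can feasibly serve all demand totals ≥ 373 even under its best assignment. Minimum: 332.

332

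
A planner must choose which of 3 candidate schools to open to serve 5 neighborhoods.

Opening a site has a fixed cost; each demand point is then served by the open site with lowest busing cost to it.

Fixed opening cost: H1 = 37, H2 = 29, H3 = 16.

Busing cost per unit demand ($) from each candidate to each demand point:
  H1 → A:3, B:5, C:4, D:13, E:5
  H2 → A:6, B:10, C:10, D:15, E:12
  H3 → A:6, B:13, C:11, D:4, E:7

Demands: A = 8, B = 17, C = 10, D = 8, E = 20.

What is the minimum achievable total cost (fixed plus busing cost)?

334

Open {H1, H3}: assign each demand point to its cheapest open site.
  A→H1 8×3=24, B→H1 17×5=85, C→H1 10×4=40, D→H3 8×4=32, E→H1 20×5=100
  busing cost 281, fixed 53 → total 334.
Compare {H1, H2, H3}: busing cost 281 + fixed 82 = 363.
Compare {H1}: busing cost 353 + fixed 37 = 390.
Compare {H1, H2}: busing cost 353 + fixed 66 = 419.
All other subsets cost ≥ 363. Minimum total cost: 334.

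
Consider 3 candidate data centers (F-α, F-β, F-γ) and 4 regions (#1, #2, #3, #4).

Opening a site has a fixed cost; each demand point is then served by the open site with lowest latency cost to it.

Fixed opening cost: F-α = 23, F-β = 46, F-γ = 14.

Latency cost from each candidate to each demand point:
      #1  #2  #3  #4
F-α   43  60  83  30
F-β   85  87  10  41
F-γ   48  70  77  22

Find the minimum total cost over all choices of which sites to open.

Open {F-β, F-γ}: assign each demand point to its cheapest open site.
  #1→F-γ 48, #2→F-γ 70, #3→F-β 10, #4→F-γ 22
  latency cost 150, fixed 60 → total 210.
Compare {F-α, F-β}: latency cost 143 + fixed 69 = 212.
Compare {F-α, F-β, F-γ}: latency cost 135 + fixed 83 = 218.
Compare {F-γ}: latency cost 217 + fixed 14 = 231.
All other subsets cost ≥ 212. Minimum total cost: 210.

210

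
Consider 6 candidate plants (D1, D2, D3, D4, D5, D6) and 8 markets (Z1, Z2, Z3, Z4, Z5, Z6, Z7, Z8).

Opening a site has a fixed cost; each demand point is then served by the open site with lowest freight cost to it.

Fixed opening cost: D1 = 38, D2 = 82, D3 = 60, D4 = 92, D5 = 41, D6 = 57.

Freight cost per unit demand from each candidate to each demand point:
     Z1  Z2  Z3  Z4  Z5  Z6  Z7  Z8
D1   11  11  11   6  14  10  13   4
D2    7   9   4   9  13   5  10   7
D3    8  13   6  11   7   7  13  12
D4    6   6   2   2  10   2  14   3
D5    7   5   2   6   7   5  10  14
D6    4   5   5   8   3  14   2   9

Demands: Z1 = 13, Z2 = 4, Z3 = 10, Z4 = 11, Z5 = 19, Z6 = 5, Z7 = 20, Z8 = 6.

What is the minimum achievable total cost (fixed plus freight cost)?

388

Open {D4, D6}: assign each demand point to its cheapest open site.
  Z1→D6 13×4=52, Z2→D6 4×5=20, Z3→D4 10×2=20, Z4→D4 11×2=22, Z5→D6 19×3=57, Z6→D4 5×2=10, Z7→D6 20×2=40, Z8→D4 6×3=18
  freight cost 239, fixed 149 → total 388.
Compare {D1, D4, D6}: freight cost 239 + fixed 187 = 426.
Compare {D4, D5, D6}: freight cost 239 + fixed 190 = 429.
Compare {D5, D6}: freight cost 334 + fixed 98 = 432.
All other subsets cost ≥ 426. Minimum total cost: 388.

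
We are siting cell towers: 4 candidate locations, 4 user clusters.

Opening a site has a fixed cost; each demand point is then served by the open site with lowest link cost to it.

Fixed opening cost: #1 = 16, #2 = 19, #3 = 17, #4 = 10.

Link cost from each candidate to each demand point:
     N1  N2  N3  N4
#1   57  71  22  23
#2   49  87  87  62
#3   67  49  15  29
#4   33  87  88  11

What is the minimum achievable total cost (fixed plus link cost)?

Open {#3, #4}: assign each demand point to its cheapest open site.
  N1→#4 33, N2→#3 49, N3→#3 15, N4→#4 11
  link cost 108, fixed 27 → total 135.
Compare {#1, #3, #4}: link cost 108 + fixed 43 = 151.
Compare {#2, #3, #4}: link cost 108 + fixed 46 = 154.
Compare {#1, #4}: link cost 137 + fixed 26 = 163.
All other subsets cost ≥ 151. Minimum total cost: 135.

135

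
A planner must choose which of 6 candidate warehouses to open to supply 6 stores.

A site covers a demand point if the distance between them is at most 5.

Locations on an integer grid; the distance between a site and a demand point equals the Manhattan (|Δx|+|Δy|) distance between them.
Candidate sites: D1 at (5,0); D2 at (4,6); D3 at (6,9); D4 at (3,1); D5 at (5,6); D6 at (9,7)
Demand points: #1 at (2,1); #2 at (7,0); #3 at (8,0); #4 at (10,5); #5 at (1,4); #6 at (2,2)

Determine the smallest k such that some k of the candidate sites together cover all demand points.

3

Coverage sets (demand points within 5 of each site):
  D1: {#1, #2, #3, #6}
  D2: {#5}
  D3: {}
  D4: {#1, #2, #5, #6}
  D5: {}
  D6: {#4}
No 2 sites suffice: every size-2 union leaves at least one demand point uncovered.
But {D1, D2, D6} covers everything, so the minimum is 3.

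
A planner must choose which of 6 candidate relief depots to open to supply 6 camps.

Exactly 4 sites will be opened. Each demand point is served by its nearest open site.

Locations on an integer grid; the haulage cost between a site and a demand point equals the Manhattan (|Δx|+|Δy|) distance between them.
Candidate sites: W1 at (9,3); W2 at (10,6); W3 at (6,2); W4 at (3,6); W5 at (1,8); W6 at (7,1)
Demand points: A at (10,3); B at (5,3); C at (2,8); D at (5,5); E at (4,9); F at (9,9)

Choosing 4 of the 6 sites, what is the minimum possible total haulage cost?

Open {W1, W2, W3, W5}.
  A→W1 1, B→W3 2, C→W5 1, D→W3 4, E→W5 4, F→W2 4  ⇒ total 16.
Compare {W1, W2, W3, W4}: total 17.
Compare {W1, W2, W4, W5}: total 17.
No size-4 selection does better; minimum is 16.

16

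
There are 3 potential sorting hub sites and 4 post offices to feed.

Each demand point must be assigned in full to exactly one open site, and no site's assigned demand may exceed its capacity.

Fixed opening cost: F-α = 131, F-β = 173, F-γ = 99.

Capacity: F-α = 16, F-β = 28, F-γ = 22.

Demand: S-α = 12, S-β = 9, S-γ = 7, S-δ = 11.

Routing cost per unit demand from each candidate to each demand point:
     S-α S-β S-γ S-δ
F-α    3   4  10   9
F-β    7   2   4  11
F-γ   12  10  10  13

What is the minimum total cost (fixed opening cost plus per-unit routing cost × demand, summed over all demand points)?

Open {F-α, F-β}; cheapest assignment that respects the capacities:
  F-α (cap 16, load 12): S-α — cost 12×3 = 36
  F-β (cap 28, load 27): S-β, S-γ, S-δ — cost 9×2 + 7×4 + 11×11 = 167
  Shipping 203, fixed 304 → total 507.
  Any other capacity-feasible assignment to {F-α, F-β} ships for at least 203.
Compare {F-β, F-γ}: its best feasible assignment gives total 545.
Compare {F-α, F-β, F-γ}: its best feasible assignment gives total 606.
Every other set of open sites that can feasibly serve all demand totals ≥ 545 even under its best assignment. Minimum: 507.

507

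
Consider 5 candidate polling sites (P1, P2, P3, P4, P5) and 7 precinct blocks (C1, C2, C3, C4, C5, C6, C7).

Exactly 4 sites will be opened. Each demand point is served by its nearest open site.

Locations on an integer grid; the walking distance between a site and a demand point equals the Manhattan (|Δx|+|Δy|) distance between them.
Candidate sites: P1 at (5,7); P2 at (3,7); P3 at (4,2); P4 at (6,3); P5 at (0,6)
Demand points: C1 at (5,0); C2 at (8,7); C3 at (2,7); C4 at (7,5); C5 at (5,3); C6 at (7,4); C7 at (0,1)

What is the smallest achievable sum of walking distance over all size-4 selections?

Open {P1, P2, P3, P4}.
  C1→P3 3, C2→P1 3, C3→P2 1, C4→P4 3, C5→P4 1, C6→P4 2, C7→P3 5  ⇒ total 18.
Compare {P1, P2, P4, P5}: total 19.
Compare {P1, P3, P4, P5}: total 20.
No size-4 selection does better; minimum is 18.

18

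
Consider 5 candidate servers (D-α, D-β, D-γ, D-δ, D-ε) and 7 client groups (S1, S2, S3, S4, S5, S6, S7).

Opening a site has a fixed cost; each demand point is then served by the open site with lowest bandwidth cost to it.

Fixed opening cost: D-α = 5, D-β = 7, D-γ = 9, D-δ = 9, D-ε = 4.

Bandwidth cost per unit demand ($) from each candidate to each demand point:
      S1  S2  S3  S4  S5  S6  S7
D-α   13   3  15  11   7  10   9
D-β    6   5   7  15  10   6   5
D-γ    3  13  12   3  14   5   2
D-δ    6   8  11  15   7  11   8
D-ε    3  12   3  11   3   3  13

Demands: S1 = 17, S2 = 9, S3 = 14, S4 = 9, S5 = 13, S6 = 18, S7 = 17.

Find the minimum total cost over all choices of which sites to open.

Open {D-α, D-γ, D-ε}: assign each demand point to its cheapest open site.
  S1→D-γ 17×3=51, S2→D-α 9×3=27, S3→D-ε 14×3=42, S4→D-γ 9×3=27, S5→D-ε 13×3=39, S6→D-ε 18×3=54, S7→D-γ 17×2=34
  bandwidth cost 274, fixed 18 → total 292.
Compare {D-α, D-β, D-γ, D-ε}: bandwidth cost 274 + fixed 25 = 299.
Compare {D-α, D-γ, D-δ, D-ε}: bandwidth cost 274 + fixed 27 = 301.
Compare {D-α, D-β, D-γ, D-δ, D-ε}: bandwidth cost 274 + fixed 34 = 308.
All other subsets cost ≥ 299. Minimum total cost: 292.

292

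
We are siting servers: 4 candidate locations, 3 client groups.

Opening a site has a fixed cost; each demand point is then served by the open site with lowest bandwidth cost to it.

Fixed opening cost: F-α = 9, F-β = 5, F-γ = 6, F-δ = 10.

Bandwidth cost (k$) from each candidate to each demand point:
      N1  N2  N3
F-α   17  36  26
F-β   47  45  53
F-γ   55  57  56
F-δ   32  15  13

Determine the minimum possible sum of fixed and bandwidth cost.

Open {F-α, F-δ}: assign each demand point to its cheapest open site.
  N1→F-α 17, N2→F-δ 15, N3→F-δ 13
  bandwidth cost 45, fixed 19 → total 64.
Compare {F-α, F-β, F-δ}: bandwidth cost 45 + fixed 24 = 69.
Compare {F-δ}: bandwidth cost 60 + fixed 10 = 70.
Compare {F-α, F-γ, F-δ}: bandwidth cost 45 + fixed 25 = 70.
All other subsets cost ≥ 69. Minimum total cost: 64.

64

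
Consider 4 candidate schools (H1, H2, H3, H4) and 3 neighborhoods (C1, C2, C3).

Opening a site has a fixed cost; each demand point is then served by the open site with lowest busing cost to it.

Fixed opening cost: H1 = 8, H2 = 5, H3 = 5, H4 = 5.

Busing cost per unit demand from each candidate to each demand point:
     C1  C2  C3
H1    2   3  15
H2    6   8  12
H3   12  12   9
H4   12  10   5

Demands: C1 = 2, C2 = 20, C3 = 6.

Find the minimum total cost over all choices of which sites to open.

107

Open {H1, H4}: assign each demand point to its cheapest open site.
  C1→H1 2×2=4, C2→H1 20×3=60, C3→H4 6×5=30
  busing cost 94, fixed 13 → total 107.
Compare {H1, H2, H4}: busing cost 94 + fixed 18 = 112.
Compare {H1, H3, H4}: busing cost 94 + fixed 18 = 112.
Compare {H1, H2, H3, H4}: busing cost 94 + fixed 23 = 117.
All other subsets cost ≥ 112. Minimum total cost: 107.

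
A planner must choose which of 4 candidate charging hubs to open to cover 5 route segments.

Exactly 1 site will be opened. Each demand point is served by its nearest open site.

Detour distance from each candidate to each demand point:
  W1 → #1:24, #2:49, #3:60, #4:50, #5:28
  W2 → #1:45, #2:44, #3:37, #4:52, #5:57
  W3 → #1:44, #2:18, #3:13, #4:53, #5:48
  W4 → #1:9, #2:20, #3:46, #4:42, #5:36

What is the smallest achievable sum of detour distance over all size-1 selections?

Open {W4}.
  #1→W4 9, #2→W4 20, #3→W4 46, #4→W4 42, #5→W4 36  ⇒ total 153.
Compare {W3}: total 176.
Compare {W1}: total 211.
No size-1 selection does better; minimum is 153.

153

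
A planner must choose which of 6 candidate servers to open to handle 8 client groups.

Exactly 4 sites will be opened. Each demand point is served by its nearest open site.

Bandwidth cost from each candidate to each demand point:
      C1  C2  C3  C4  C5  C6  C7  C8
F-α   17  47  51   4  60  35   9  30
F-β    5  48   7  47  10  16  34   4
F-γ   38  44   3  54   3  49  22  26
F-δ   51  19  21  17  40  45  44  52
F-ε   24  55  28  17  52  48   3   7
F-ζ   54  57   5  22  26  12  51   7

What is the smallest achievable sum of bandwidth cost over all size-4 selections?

Open {F-α, F-β, F-γ, F-δ}.
  C1→F-β 5, C2→F-δ 19, C3→F-γ 3, C4→F-α 4, C5→F-γ 3, C6→F-β 16, C7→F-α 9, C8→F-β 4  ⇒ total 63.
Compare {F-α, F-β, F-δ, F-ε}: total 68.
Compare {F-α, F-β, F-δ, F-ζ}: total 68.
No size-4 selection does better; minimum is 63.

63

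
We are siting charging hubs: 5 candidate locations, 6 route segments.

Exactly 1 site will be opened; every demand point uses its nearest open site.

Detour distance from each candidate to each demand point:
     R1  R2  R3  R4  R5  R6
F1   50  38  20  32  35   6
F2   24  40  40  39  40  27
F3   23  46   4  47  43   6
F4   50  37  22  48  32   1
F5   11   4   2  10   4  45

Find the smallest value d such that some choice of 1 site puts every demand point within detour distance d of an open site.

40

Open {F2}.
  Farthest demand point is R2 at detour distance 40 (to F2); all others are ≤ 40.
With {F5} the worst case is 45.
With {F3} the worst case is 47.
No size-1 selection achieves below 40.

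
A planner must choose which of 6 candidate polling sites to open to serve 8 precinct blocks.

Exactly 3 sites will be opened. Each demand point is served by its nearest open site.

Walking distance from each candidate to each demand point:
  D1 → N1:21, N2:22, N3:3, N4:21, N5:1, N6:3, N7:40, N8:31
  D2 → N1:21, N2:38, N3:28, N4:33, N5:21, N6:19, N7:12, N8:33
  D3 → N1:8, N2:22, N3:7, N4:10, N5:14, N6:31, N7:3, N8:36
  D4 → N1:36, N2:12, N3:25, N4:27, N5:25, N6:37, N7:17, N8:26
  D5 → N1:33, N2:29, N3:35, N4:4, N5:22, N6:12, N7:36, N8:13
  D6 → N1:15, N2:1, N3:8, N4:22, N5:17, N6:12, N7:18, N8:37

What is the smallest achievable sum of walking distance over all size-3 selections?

Open {D1, D3, D5}.
  N1→D3 8, N2→D1 22, N3→D1 3, N4→D5 4, N5→D1 1, N6→D1 3, N7→D3 3, N8→D5 13  ⇒ total 57.
Compare {D1, D5, D6}: total 58.
Compare {D1, D3, D6}: total 60.
No size-3 selection does better; minimum is 57.

57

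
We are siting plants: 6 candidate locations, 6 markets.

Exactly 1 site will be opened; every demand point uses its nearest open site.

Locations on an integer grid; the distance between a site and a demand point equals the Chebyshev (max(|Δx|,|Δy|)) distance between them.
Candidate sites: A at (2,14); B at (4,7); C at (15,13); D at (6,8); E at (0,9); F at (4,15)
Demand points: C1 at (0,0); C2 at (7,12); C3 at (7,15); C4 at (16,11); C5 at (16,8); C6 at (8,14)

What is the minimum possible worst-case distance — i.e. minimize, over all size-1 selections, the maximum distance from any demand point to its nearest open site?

10

Open {D}.
  Farthest demand point is C4 at distance 10 (to D); all others are ≤ 10.
With {B} the worst case is 12.
With {A} the worst case is 14.
No size-1 selection achieves below 10.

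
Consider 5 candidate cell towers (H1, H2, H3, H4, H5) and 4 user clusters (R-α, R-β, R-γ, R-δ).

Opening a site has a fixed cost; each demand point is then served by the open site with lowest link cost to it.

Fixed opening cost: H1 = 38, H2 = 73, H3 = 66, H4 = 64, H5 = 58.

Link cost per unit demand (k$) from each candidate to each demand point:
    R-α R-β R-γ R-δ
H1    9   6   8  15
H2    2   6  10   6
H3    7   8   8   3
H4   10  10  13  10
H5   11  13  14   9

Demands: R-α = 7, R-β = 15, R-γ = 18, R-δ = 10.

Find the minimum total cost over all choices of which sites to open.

Open {H3}: assign each demand point to its cheapest open site.
  R-α→H3 7×7=49, R-β→H3 15×8=120, R-γ→H3 18×8=144, R-δ→H3 10×3=30
  link cost 343, fixed 66 → total 409.
Compare {H2}: link cost 344 + fixed 73 = 417.
Compare {H1, H3}: link cost 313 + fixed 104 = 417.
Compare {H2, H3}: link cost 278 + fixed 139 = 417.
All other subsets cost ≥ 417. Minimum total cost: 409.

409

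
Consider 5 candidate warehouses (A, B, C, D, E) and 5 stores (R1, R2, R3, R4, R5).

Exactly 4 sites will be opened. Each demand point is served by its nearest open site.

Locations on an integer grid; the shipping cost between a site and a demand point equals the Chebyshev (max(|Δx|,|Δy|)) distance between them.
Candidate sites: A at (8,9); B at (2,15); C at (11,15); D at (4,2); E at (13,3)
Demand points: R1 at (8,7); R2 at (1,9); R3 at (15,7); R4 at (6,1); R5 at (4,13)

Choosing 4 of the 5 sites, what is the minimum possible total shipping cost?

16

Open {A, B, D, E}.
  R1→A 2, R2→B 6, R3→E 4, R4→D 2, R5→B 2  ⇒ total 16.
Compare {A, B, C, D}: total 19.
Compare {A, C, D, E}: total 19.
No size-4 selection does better; minimum is 16.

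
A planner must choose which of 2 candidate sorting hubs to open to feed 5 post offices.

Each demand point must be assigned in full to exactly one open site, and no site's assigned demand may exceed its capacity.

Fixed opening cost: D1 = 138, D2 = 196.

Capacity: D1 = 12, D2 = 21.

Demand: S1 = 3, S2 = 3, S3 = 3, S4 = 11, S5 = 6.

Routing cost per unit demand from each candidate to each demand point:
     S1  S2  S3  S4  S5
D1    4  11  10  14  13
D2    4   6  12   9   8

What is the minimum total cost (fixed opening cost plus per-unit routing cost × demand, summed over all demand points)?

541

Open {D1, D2}; cheapest assignment that respects the capacities:
  D1 (cap 12, load 6): S1, S3 — cost 3×4 + 3×10 = 42
  D2 (cap 21, load 20): S2, S4, S5 — cost 3×6 + 11×9 + 6×8 = 165
  Shipping 207, fixed 334 → total 541.
  Any other capacity-feasible assignment to {D1, D2} ships for at least 207.
Total demand is 26 and no other set of sites has combined capacity ≥ 26, so {D1, D2} is the only feasible choice of open sites. Minimum: 541.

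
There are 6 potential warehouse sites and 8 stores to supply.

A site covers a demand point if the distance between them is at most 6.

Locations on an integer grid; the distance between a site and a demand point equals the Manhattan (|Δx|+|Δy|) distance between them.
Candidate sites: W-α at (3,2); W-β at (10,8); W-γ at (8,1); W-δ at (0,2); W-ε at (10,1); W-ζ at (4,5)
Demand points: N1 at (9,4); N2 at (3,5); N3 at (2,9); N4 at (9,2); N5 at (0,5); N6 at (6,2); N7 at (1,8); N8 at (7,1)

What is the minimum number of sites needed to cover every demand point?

Coverage sets (demand points within 6 of each site):
  W-α: {N2, N4, N5, N6, N8}
  W-β: {N1}
  W-γ: {N1, N4, N6, N8}
  W-δ: {N2, N5, N6}
  W-ε: {N1, N4, N6, N8}
  W-ζ: {N1, N2, N3, N5, N6, N7}
No single site covers all 8 demand points.
But {W-α, W-ζ} covers everything, so the minimum is 2.

2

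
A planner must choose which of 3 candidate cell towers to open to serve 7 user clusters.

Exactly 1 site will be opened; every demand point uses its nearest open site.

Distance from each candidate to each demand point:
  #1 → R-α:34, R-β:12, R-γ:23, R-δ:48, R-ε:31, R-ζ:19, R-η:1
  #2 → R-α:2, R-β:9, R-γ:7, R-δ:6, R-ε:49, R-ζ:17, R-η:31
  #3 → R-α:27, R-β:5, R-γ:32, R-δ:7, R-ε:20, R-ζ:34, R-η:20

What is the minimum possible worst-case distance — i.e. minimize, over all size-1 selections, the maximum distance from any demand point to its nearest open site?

34

Open {#3}.
  Farthest demand point is R-ζ at distance 34 (to #3); all others are ≤ 34.
With {#1} the worst case is 48.
With {#2} the worst case is 49.
No size-1 selection achieves below 34.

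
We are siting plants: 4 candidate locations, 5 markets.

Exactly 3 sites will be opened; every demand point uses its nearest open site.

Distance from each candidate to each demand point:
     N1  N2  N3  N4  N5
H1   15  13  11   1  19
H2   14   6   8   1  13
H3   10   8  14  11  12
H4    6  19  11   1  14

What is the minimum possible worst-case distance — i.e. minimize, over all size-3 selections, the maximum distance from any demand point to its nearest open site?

Open {H1, H2, H3}.
  Farthest demand point is N5 at distance 12 (to H3); all others are ≤ 12.
With {H1, H3, H4} the worst case is 12.
With {H2, H3, H4} the worst case is 12.
No size-3 selection achieves below 12.

12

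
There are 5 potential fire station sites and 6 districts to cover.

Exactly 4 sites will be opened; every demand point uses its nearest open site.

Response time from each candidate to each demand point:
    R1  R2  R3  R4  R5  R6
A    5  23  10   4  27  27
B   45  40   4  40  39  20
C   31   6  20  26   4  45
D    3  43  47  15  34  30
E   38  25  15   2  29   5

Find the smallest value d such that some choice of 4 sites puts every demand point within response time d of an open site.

6

Open {A, B, C, E}.
  Farthest demand point is R2 at response time 6 (to C); all others are ≤ 6.
With {B, C, D, E} the worst case is 6.
With {A, C, D, E} the worst case is 10.
No size-4 selection achieves below 6.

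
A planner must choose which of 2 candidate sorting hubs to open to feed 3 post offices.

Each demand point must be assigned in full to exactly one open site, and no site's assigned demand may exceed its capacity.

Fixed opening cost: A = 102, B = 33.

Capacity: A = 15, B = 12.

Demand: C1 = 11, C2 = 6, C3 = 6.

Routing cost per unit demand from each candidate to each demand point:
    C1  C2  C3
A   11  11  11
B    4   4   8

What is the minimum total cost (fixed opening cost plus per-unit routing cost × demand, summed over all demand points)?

311

Open {A, B}; cheapest assignment that respects the capacities:
  A (cap 15, load 12): C2, C3 — cost 6×11 + 6×11 = 132
  B (cap 12, load 11): C1 — cost 11×4 = 44
  Shipping 176, fixed 135 → total 311.
  Any other capacity-feasible assignment to {A, B} ships for at least 176.
Total demand is 23 and no other set of sites has combined capacity ≥ 23, so {A, B} is the only feasible choice of open sites. Minimum: 311.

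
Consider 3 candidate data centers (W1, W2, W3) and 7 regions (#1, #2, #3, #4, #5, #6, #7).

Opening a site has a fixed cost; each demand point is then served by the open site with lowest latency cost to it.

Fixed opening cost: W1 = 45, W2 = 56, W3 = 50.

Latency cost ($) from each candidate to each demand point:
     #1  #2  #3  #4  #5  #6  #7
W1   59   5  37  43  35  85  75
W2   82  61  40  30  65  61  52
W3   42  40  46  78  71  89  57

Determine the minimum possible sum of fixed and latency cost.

Open {W1, W2}: assign each demand point to its cheapest open site.
  #1→W1 59, #2→W1 5, #3→W1 37, #4→W2 30, #5→W1 35, #6→W2 61, #7→W2 52
  latency cost 279, fixed 101 → total 380.
Compare {W1}: latency cost 339 + fixed 45 = 384.
Compare {W1, W3}: latency cost 304 + fixed 95 = 399.
Compare {W1, W2, W3}: latency cost 262 + fixed 151 = 413.
All other subsets cost ≥ 384. Minimum total cost: 380.

380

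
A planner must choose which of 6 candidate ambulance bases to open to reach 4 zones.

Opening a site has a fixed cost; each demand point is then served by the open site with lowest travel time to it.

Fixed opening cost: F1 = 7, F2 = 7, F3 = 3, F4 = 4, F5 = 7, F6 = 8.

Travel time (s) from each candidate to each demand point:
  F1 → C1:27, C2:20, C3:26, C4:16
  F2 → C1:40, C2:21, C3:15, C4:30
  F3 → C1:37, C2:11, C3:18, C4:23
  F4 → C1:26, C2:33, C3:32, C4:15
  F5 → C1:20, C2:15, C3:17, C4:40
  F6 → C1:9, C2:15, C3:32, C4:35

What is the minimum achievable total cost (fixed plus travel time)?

68

Open {F3, F4, F6}: assign each demand point to its cheapest open site.
  C1→F6 9, C2→F3 11, C3→F3 18, C4→F4 15
  travel time 53, fixed 15 → total 68.
Compare {F3, F6}: travel time 61 + fixed 11 = 72.
Compare {F1, F3, F6}: travel time 54 + fixed 18 = 72.
Compare {F2, F3, F4, F6}: travel time 50 + fixed 22 = 72.
All other subsets cost ≥ 72. Minimum total cost: 68.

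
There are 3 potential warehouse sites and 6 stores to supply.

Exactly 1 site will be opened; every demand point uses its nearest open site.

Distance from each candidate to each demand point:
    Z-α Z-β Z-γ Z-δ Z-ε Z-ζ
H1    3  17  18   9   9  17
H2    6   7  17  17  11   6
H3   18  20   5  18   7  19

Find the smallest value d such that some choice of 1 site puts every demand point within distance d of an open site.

Open {H2}.
  Farthest demand point is Z-γ at distance 17 (to H2); all others are ≤ 17.
With {H1} the worst case is 18.
With {H3} the worst case is 20.
No size-1 selection achieves below 17.

17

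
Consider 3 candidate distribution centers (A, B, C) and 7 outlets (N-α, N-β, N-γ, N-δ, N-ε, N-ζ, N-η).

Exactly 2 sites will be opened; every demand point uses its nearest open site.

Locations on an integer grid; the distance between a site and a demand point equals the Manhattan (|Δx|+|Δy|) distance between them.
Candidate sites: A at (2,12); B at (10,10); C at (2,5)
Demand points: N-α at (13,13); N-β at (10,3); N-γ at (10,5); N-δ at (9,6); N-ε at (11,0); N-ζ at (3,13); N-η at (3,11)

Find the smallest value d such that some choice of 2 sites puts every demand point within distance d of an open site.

11

Open {A, B}.
  Farthest demand point is N-ε at distance 11 (to B); all others are ≤ 11.
With {B, C} the worst case is 11.
With {A, C} the worst case is 14.
No size-2 selection achieves below 11.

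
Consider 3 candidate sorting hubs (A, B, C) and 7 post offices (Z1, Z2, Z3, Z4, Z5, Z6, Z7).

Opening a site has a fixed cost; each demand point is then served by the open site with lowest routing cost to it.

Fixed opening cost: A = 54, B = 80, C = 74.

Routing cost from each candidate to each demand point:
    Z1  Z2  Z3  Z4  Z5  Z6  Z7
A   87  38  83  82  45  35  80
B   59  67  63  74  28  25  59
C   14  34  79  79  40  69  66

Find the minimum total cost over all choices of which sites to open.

451

Open {B, C}: assign each demand point to its cheapest open site.
  Z1→C 14, Z2→C 34, Z3→B 63, Z4→B 74, Z5→B 28, Z6→B 25, Z7→B 59
  routing cost 297, fixed 154 → total 451.
Compare {B}: routing cost 375 + fixed 80 = 455.
Compare {C}: routing cost 381 + fixed 74 = 455.
Compare {A, C}: routing cost 347 + fixed 128 = 475.
All other subsets cost ≥ 455. Minimum total cost: 451.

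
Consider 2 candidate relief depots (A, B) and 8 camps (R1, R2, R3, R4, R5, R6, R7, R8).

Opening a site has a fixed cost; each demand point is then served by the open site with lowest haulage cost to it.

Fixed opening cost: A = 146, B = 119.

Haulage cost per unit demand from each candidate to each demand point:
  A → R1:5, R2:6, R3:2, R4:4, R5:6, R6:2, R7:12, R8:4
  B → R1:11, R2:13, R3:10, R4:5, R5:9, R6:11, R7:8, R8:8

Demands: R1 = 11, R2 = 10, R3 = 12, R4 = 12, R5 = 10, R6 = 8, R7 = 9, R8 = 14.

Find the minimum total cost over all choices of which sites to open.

Open {A}: assign each demand point to its cheapest open site.
  R1→A 11×5=55, R2→A 10×6=60, R3→A 12×2=24, R4→A 12×4=48, R5→A 10×6=60, R6→A 8×2=16, R7→A 9×12=108, R8→A 14×4=56
  haulage cost 427, fixed 146 → total 573.
Compare {A, B}: haulage cost 391 + fixed 265 = 656.
Compare {B}: haulage cost 793 + fixed 119 = 912.

573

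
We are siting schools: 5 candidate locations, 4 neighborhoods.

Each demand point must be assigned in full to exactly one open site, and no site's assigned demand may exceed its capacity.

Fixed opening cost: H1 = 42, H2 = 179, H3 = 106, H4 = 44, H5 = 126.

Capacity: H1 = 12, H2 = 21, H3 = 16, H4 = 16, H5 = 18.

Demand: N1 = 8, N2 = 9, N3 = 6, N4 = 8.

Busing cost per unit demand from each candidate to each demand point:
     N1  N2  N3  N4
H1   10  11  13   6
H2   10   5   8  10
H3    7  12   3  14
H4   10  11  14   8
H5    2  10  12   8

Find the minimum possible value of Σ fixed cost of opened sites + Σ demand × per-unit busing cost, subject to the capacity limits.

413

Open {H1, H3, H4}; cheapest assignment that respects the capacities:
  H1 (cap 12, load 8): N4 — cost 8×6 = 48
  H3 (cap 16, load 14): N1, N3 — cost 8×7 + 6×3 = 74
  H4 (cap 16, load 9): N2 — cost 9×11 = 99
  Shipping 221, fixed 192 → total 413.
  Any other capacity-feasible assignment to {H1, H3, H4} ships for at least 221.
Compare {H3, H4}: its best feasible assignment gives total 420.
Compare {H4, H5}: its best feasible assignment gives total 424.
Every other set of open sites that can feasibly serve all demand totals ≥ 420 even under its best assignment. Minimum: 413.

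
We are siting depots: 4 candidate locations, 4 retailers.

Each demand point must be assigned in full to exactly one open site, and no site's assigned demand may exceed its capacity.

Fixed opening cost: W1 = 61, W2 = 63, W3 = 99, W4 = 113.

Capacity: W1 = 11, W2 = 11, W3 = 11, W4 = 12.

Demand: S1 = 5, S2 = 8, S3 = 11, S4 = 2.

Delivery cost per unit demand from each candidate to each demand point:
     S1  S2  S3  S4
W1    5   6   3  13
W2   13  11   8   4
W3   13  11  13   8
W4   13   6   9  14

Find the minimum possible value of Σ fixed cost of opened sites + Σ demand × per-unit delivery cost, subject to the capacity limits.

Open {W1, W2, W4}; cheapest assignment that respects the capacities:
  W1 (cap 11, load 11): S3 — cost 11×3 = 33
  W2 (cap 11, load 7): S1, S4 — cost 5×13 + 2×4 = 73
  W4 (cap 12, load 8): S2 — cost 8×6 = 48
  Shipping 154, fixed 237 → total 391.
  Any other capacity-feasible assignment to {W1, W2, W4} ships for at least 154.
Compare {W1, W2, W3}: its best feasible assignment gives total 417.
Compare {W1, W3, W4}: its best feasible assignment gives total 435.
Every other set of open sites that can feasibly serve all demand totals ≥ 417 even under its best assignment. Minimum: 391.

391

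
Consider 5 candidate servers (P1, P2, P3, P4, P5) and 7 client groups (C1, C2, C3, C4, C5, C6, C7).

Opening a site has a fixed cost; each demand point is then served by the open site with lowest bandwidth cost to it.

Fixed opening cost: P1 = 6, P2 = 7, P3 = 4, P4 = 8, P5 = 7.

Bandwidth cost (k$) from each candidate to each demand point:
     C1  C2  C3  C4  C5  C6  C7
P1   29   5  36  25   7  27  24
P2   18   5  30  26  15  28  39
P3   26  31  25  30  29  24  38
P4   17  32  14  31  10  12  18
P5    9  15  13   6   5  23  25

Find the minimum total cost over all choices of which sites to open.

Open {P1, P4, P5}: assign each demand point to its cheapest open site.
  C1→P5 9, C2→P1 5, C3→P5 13, C4→P5 6, C5→P5 5, C6→P4 12, C7→P4 18
  bandwidth cost 68, fixed 21 → total 89.
Compare {P2, P4, P5}: bandwidth cost 68 + fixed 22 = 90.
Compare {P4, P5}: bandwidth cost 78 + fixed 15 = 93.
Compare {P1, P3, P4, P5}: bandwidth cost 68 + fixed 25 = 93.
All other subsets cost ≥ 90. Minimum total cost: 89.

89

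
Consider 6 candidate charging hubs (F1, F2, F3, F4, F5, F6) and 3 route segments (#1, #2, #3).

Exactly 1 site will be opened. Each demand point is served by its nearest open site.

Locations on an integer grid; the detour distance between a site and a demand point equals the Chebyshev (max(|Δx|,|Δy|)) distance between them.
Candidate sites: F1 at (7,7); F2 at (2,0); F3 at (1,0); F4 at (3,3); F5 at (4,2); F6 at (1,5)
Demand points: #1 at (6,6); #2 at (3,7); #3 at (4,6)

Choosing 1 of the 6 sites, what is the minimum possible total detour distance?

8

Open {F1}.
  #1→F1 1, #2→F1 4, #3→F1 3  ⇒ total 8.
Compare {F4}: total 10.
Compare {F6}: total 10.
No size-1 selection does better; minimum is 8.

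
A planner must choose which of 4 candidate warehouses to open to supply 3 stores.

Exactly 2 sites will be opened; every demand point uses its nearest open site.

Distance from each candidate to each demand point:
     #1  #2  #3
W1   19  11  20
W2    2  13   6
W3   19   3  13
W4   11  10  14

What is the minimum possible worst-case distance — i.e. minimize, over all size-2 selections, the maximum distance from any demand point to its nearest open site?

Open {W2, W3}.
  Farthest demand point is #3 at distance 6 (to W2); all others are ≤ 6.
With {W2, W4} the worst case is 10.
With {W1, W2} the worst case is 11.
No size-2 selection achieves below 6.

6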